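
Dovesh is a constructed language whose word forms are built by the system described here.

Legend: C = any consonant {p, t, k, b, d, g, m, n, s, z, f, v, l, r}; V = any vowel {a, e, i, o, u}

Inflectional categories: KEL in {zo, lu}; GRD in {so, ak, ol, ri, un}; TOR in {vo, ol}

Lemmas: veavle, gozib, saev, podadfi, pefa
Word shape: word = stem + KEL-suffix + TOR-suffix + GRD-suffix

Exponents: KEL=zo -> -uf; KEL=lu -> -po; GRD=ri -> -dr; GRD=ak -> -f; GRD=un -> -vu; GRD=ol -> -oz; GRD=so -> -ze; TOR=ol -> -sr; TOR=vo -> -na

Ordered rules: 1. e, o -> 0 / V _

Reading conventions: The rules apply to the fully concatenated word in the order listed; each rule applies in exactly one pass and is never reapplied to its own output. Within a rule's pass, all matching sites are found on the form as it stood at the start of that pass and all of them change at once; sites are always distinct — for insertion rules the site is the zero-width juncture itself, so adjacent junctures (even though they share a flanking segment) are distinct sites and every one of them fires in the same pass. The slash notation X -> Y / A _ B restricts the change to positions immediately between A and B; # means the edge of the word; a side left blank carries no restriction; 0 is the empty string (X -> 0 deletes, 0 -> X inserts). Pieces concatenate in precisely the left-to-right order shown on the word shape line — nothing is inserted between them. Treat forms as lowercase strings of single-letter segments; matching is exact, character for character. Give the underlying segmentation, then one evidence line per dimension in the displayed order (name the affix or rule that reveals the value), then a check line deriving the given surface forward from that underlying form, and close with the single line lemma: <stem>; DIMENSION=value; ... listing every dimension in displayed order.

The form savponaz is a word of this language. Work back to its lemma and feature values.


underlying: saev-po-na-oz
KEL=lu - signalled by the affix -po
GRD=ol - signalled by the affix -oz
TOR=vo - signalled by the affix -na
check: saevponaoz -> savponaz
lemma: saev; KEL=lu; GRD=ol; TOR=vo


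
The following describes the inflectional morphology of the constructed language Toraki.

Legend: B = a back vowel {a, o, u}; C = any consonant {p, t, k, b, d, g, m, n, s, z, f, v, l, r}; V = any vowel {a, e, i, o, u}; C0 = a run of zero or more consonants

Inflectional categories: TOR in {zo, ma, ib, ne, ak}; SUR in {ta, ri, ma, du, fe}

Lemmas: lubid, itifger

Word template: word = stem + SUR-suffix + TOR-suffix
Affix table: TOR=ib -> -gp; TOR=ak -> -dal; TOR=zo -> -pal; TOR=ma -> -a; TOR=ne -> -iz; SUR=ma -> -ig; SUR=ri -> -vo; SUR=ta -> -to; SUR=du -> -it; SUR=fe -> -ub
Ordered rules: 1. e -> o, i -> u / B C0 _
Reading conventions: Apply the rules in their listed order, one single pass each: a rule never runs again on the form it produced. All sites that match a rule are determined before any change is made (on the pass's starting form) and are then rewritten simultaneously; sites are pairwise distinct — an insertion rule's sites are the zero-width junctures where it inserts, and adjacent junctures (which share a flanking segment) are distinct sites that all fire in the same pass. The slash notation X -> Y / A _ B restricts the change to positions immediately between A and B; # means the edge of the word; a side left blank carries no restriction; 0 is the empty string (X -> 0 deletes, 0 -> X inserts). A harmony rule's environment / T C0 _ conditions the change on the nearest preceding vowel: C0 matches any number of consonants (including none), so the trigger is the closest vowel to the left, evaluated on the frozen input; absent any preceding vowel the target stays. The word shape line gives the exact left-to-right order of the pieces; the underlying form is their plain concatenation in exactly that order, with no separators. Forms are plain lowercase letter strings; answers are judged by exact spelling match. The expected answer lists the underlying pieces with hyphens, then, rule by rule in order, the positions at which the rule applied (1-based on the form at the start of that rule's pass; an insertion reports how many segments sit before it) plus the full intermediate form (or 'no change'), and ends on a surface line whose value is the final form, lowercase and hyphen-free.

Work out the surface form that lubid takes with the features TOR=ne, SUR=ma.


underlying: lubid-ig-iz
1. e -> o, i -> u / B C0 _: fires at position(s) 4: lubudigiz
surface: lubudigiz


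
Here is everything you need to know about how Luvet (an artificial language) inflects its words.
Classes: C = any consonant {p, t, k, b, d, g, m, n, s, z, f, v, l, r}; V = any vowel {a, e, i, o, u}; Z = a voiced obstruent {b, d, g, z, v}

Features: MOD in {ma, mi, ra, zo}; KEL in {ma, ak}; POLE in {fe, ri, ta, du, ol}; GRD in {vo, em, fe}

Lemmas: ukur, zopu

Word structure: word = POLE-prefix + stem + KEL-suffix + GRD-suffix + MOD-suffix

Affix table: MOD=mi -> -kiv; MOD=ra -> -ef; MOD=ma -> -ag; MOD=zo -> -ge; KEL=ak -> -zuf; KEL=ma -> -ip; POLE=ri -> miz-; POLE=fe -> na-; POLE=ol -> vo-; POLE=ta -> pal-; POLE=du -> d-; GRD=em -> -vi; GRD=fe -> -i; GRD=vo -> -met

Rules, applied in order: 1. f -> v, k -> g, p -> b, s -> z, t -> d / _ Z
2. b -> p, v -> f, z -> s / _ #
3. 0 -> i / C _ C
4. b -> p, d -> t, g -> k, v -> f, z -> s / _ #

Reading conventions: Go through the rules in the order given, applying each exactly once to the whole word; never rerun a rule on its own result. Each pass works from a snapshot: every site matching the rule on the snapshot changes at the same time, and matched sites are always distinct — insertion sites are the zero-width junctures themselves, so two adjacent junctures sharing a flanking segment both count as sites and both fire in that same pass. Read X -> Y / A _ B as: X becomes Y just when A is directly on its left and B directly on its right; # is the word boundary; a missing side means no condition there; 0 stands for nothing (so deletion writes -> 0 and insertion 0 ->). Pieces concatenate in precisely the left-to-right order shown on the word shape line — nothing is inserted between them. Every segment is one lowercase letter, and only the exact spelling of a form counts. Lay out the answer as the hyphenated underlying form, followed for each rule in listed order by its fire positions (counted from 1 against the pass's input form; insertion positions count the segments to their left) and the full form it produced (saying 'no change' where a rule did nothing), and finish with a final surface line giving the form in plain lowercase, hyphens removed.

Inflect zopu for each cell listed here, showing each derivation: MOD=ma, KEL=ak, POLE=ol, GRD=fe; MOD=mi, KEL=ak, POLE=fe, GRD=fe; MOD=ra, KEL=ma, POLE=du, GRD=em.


cell MOD=ma, KEL=ak, POLE=ol, GRD=fe:
underlying: vo-zopu-zuf-i-ag
1. f -> v, k -> g, p -> b, s -> z, t -> d / _ Z: no change
2. b -> p, v -> f, z -> s / _ #: no change
3. 0 -> i / C _ C: no change
4. b -> p, d -> t, g -> k, v -> f, z -> s / _ #: fires at position(s) 12: vozopuzufiak
surface: vozopuzufiak

cell MOD=mi, KEL=ak, POLE=fe, GRD=fe:
underlying: na-zopu-zuf-i-kiv
1. f -> v, k -> g, p -> b, s -> z, t -> d / _ Z: no change
2. b -> p, v -> f, z -> s / _ #: fires at position(s) 13: nazopuzufikif
3. 0 -> i / C _ C: no change
4. b -> p, d -> t, g -> k, v -> f, z -> s / _ #: no change
surface: nazopuzufikif

cell MOD=ra, KEL=ma, POLE=du, GRD=em:
underlying: d-zopu-ip-vi-ef
1. f -> v, k -> g, p -> b, s -> z, t -> d / _ Z: fires at position(s) 7: dzopuibvief
2. b -> p, v -> f, z -> s / _ #: no change
3. 0 -> i / C _ C: inserts after position(s) 1, 7: dizopuibivief
4. b -> p, d -> t, g -> k, v -> f, z -> s / _ #: no change
surface: dizopuibivief


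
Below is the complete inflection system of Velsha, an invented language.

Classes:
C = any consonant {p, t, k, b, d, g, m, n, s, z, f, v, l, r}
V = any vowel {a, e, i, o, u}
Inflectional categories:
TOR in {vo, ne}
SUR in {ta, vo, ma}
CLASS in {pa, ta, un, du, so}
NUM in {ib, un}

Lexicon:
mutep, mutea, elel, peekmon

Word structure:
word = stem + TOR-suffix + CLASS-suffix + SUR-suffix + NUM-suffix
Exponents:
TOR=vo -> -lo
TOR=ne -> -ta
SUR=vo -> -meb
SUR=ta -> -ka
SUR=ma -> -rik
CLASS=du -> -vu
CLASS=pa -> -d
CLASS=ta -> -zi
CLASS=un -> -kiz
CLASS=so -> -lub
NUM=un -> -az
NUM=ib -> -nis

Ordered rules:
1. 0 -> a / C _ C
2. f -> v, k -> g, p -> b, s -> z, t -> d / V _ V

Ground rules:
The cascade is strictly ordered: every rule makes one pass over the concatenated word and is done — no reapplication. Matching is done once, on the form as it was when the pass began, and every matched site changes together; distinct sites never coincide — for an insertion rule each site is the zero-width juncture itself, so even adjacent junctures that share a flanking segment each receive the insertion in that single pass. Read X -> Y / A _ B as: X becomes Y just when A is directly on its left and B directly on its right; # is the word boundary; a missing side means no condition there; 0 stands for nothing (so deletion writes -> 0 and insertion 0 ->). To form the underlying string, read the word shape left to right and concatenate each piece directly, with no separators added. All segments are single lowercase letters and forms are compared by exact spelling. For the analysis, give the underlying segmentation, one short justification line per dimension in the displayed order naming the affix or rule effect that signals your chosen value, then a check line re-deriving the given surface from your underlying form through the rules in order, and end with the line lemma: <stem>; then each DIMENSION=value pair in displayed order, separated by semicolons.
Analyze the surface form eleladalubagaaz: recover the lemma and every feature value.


underlying: elel-ta-lub-ka-az
TOR=ne - signalled by the affix -ta
SUR=ta - signalled by the affix -ka
CLASS=so - signalled by the affix -lub
NUM=un - signalled by the affix -az
check: eleltalubkaaz -> elelatalubakaaz -> eleladalubagaaz
lemma: elel; TOR=ne; SUR=ta; CLASS=so; NUM=un


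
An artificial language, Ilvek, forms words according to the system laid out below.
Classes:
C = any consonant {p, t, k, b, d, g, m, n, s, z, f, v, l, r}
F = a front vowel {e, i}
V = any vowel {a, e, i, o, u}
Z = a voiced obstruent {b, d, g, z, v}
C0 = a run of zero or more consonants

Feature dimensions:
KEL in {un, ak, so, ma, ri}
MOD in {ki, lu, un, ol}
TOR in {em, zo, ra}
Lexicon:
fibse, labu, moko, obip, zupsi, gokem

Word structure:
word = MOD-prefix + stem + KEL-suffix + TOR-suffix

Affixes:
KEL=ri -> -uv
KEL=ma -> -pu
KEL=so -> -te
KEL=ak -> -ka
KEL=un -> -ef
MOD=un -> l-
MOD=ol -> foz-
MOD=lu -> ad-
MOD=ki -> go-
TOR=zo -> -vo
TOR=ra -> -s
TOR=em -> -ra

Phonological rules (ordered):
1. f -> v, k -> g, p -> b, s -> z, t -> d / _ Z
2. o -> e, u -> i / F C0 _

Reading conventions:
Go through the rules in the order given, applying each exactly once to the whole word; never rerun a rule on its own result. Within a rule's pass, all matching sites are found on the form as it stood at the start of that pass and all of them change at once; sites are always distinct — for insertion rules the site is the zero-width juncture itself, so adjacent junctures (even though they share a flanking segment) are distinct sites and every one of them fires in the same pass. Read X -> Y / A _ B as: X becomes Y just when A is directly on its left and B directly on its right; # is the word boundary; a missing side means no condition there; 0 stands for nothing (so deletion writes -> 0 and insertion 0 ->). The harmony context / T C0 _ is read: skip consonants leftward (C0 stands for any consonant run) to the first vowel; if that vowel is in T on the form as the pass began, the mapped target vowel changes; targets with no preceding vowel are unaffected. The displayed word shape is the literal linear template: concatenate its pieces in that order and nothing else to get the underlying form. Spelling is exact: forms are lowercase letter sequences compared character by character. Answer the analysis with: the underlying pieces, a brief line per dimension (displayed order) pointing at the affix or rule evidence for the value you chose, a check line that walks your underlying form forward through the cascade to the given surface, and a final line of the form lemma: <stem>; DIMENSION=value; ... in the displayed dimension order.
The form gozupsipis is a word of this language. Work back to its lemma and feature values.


underlying: go-zupsi-pu-s
KEL=ma - signalled by the affix -pu
MOD=ki - signalled by the affix go-
TOR=ra - signalled by the affix -s
check: gozupsipus -> gozupsipus -> gozupsipis
lemma: zupsi; KEL=ma; MOD=ki; TOR=ra


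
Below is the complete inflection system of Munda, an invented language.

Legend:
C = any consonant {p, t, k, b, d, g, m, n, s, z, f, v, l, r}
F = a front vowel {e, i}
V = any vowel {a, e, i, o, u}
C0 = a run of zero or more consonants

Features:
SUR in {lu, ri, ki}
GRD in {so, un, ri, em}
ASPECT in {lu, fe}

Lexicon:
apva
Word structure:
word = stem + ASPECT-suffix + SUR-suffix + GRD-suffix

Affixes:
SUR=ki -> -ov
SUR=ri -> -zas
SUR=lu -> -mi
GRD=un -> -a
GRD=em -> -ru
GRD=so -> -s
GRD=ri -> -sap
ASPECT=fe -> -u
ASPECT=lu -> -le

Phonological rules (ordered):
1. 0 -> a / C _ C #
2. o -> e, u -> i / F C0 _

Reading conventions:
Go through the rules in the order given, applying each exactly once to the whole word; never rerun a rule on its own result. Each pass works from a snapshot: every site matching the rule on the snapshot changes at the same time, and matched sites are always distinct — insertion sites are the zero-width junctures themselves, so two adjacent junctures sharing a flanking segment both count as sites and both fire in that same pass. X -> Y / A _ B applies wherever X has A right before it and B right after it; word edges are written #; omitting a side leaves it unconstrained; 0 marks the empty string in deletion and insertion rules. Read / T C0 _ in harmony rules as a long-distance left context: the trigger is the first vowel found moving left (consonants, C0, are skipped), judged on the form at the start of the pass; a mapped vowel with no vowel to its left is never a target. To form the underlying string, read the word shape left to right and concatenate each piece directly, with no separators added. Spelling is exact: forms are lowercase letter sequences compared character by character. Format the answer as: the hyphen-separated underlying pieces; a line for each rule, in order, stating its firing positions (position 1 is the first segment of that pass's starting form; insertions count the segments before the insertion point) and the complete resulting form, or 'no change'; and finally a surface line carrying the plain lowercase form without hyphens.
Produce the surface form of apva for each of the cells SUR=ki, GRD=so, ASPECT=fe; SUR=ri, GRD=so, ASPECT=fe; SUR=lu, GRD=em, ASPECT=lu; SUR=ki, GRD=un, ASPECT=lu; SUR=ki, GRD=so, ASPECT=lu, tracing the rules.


cell SUR=ki, GRD=so, ASPECT=fe:
underlying: apva-u-ov-s
1. 0 -> a / C _ C #: inserts after position(s) 7: apvauovas
2. o -> e, u -> i / F C0 _: no change
surface: apvauovas

cell SUR=ri, GRD=so, ASPECT=fe:
underlying: apva-u-zas-s
1. 0 -> a / C _ C #: inserts after position(s) 8: apvauzasas
2. o -> e, u -> i / F C0 _: no change
surface: apvauzasas

cell SUR=lu, GRD=em, ASPECT=lu:
underlying: apva-le-mi-ru
1. 0 -> a / C _ C #: no change
2. o -> e, u -> i / F C0 _: fires at position(s) 10: apvalemiri
surface: apvalemiri

cell SUR=ki, GRD=un, ASPECT=lu:
underlying: apva-le-ov-a
1. 0 -> a / C _ C #: no change
2. o -> e, u -> i / F C0 _: fires at position(s) 7: apvaleeva
surface: apvaleeva

cell SUR=ki, GRD=so, ASPECT=lu:
underlying: apva-le-ov-s
1. 0 -> a / C _ C #: inserts after position(s) 8: apvaleovas
2. o -> e, u -> i / F C0 _: fires at position(s) 7: apvaleevas
surface: apvaleevas


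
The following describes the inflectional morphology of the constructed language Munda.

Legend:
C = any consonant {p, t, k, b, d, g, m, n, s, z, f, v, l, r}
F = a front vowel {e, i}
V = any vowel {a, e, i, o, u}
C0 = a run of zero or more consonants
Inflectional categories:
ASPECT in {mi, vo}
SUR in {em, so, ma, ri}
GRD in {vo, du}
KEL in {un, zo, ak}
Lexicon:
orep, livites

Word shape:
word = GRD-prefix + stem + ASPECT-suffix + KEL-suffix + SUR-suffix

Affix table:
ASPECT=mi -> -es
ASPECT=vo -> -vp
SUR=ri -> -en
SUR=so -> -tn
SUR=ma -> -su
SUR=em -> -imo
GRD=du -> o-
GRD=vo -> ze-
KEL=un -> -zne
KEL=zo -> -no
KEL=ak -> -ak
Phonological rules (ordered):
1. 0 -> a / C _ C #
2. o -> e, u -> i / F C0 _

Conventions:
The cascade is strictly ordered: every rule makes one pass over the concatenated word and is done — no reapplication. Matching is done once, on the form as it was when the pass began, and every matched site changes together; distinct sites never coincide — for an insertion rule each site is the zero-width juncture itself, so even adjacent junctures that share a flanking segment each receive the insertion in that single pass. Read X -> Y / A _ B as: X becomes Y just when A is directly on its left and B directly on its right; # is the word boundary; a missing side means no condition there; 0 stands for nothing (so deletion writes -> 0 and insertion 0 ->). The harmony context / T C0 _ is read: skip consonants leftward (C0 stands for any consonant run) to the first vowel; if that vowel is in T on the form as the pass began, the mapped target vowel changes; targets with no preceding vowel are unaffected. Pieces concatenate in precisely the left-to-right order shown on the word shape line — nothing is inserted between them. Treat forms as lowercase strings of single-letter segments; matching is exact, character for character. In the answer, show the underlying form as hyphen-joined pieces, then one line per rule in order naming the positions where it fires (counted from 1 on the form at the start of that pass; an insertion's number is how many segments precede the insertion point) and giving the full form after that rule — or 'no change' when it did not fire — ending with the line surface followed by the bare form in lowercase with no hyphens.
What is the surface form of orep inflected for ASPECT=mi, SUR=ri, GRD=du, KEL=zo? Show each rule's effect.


underlying: o-orep-es-no-en
1. 0 -> a / C _ C #: no change
2. o -> e, u -> i / F C0 _: fires at position(s) 9: oorepesneen
surface: oorepesneen


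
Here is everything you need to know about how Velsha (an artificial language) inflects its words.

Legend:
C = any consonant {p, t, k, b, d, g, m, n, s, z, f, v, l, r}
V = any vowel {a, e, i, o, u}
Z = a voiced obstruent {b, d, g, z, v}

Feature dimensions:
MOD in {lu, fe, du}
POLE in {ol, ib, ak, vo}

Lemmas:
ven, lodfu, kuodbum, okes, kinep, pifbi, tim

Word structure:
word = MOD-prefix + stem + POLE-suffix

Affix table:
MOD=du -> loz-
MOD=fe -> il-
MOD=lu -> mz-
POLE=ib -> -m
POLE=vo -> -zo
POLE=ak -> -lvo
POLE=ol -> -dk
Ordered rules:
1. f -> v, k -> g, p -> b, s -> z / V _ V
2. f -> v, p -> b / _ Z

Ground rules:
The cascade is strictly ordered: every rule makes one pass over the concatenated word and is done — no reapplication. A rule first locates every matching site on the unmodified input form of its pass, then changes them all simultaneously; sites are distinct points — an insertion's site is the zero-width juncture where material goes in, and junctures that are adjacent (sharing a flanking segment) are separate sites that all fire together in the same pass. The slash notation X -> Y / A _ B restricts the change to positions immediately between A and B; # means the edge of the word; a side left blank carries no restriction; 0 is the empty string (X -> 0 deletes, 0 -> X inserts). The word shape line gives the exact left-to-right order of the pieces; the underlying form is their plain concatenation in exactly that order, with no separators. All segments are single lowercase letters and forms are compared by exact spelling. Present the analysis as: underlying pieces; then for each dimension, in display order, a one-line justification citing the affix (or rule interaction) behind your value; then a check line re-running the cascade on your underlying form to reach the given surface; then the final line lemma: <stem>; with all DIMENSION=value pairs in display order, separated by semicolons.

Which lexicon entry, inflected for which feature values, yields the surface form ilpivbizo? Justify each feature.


underlying: il-pifbi-zo
MOD=fe - signalled by the affix il-
POLE=vo - signalled by the affix -zo
check: ilpifbizo -> ilpifbizo -> ilpivbizo
lemma: pifbi; MOD=fe; POLE=vo


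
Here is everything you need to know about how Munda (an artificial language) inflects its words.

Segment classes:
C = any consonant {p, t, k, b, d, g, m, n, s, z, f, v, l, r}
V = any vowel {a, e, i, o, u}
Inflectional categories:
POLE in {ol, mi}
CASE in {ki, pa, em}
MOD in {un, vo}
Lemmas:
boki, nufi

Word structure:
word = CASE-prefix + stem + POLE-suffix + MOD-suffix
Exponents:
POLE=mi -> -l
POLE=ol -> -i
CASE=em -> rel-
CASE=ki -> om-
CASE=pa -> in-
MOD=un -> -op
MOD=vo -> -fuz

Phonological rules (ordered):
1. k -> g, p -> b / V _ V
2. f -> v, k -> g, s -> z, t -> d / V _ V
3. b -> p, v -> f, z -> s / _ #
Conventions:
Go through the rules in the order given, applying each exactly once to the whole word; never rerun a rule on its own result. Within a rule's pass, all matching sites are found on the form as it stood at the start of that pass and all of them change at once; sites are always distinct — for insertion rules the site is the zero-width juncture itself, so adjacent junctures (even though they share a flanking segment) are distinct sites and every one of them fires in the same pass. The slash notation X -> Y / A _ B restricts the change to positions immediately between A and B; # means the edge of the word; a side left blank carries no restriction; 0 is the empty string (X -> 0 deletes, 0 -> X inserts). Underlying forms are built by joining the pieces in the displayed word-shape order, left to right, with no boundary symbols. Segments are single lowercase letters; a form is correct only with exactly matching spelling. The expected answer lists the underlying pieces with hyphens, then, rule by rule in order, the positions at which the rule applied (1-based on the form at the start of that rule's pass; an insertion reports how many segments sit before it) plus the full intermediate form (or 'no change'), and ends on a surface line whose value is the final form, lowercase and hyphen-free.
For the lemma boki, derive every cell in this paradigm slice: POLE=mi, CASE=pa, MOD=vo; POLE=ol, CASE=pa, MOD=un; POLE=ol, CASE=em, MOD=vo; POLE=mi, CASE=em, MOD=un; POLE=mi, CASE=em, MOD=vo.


cell POLE=mi, CASE=pa, MOD=vo:
underlying: in-boki-l-fuz
1. k -> g, p -> b / V _ V: fires at position(s) 5: inbogilfuz
2. f -> v, k -> g, s -> z, t -> d / V _ V: no change
3. b -> p, v -> f, z -> s / _ #: fires at position(s) 10: inbogilfus
surface: inbogilfus

cell POLE=ol, CASE=pa, MOD=un:
underlying: in-boki-i-op
1. k -> g, p -> b / V _ V: fires at position(s) 5: inbogiiop
2. f -> v, k -> g, s -> z, t -> d / V _ V: no change
3. b -> p, v -> f, z -> s / _ #: no change
surface: inbogiiop

cell POLE=ol, CASE=em, MOD=vo:
underlying: rel-boki-i-fuz
1. k -> g, p -> b / V _ V: fires at position(s) 6: relbogiifuz
2. f -> v, k -> g, s -> z, t -> d / V _ V: fires at position(s) 9: relbogiivuz
3. b -> p, v -> f, z -> s / _ #: fires at position(s) 11: relbogiivus
surface: relbogiivus

cell POLE=mi, CASE=em, MOD=un:
underlying: rel-boki-l-op
1. k -> g, p -> b / V _ V: fires at position(s) 6: relbogilop
2. f -> v, k -> g, s -> z, t -> d / V _ V: no change
3. b -> p, v -> f, z -> s / _ #: no change
surface: relbogilop

cell POLE=mi, CASE=em, MOD=vo:
underlying: rel-boki-l-fuz
1. k -> g, p -> b / V _ V: fires at position(s) 6: relbogilfuz
2. f -> v, k -> g, s -> z, t -> d / V _ V: no change
3. b -> p, v -> f, z -> s / _ #: fires at position(s) 11: relbogilfus
surface: relbogilfus


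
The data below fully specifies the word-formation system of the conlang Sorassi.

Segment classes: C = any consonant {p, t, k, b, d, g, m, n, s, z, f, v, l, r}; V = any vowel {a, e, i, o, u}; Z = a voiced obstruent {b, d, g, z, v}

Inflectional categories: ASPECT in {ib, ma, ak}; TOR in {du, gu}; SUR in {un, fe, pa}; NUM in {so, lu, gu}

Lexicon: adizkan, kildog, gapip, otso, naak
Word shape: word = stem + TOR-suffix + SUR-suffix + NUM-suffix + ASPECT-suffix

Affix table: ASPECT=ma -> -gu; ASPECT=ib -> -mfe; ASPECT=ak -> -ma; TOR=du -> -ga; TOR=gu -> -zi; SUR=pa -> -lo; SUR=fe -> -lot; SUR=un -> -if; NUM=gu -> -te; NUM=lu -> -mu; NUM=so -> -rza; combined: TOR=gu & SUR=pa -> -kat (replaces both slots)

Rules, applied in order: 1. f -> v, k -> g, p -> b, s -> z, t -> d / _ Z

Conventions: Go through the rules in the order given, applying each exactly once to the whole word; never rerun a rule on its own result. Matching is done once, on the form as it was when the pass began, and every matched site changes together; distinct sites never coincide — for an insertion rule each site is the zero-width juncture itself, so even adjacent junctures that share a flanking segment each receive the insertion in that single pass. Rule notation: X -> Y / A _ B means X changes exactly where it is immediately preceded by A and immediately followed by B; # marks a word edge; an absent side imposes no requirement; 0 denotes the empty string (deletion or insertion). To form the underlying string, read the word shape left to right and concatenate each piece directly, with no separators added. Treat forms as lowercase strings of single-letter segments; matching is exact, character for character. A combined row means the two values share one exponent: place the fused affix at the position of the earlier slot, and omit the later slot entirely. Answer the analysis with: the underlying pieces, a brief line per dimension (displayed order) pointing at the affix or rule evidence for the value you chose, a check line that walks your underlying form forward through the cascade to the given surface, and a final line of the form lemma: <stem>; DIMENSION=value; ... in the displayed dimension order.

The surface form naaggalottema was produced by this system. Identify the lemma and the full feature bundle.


underlying: naak-ga-lot-te-ma
ASPECT=ak - signalled by the affix -ma
TOR=du - signalled by the affix -ga
SUR=fe - signalled by the affix -lot
NUM=gu - signalled by the affix -te
check: naakgalottema -> naaggalottema
lemma: naak; ASPECT=ak; TOR=du; SUR=fe; NUM=gu


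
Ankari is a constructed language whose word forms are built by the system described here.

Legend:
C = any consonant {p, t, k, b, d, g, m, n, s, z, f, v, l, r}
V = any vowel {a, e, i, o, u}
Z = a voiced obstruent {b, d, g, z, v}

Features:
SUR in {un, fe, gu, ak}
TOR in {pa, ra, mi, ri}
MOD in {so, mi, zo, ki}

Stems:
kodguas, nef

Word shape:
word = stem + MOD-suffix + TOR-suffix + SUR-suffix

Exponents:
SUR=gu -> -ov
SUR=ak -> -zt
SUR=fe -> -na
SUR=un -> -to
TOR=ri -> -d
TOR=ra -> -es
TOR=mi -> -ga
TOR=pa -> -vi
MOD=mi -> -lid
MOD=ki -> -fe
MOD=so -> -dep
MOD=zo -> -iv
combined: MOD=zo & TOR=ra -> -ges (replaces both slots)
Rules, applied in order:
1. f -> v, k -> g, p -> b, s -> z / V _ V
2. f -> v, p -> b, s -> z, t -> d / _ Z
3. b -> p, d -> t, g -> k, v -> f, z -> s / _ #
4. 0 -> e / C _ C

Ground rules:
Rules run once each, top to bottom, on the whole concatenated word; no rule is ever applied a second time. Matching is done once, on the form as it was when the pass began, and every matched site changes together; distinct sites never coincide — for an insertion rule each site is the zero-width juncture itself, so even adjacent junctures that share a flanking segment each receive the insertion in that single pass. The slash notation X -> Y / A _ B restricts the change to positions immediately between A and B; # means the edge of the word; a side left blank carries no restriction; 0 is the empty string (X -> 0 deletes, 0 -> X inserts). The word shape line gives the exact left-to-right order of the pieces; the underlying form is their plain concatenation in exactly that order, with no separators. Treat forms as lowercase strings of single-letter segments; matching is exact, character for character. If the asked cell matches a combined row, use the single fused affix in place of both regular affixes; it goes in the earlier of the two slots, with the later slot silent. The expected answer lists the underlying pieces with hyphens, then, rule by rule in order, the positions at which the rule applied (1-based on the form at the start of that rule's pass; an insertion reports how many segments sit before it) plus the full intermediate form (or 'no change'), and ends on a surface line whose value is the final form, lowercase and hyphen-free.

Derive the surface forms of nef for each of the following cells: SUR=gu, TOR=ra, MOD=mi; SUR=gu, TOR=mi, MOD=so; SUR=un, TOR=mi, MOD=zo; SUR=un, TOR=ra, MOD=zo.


cell SUR=gu, TOR=ra, MOD=mi:
underlying: nef-lid-es-ov
1. f -> v, k -> g, p -> b, s -> z / V _ V: fires at position(s) 8: neflidezov
2. f -> v, p -> b, s -> z, t -> d / _ Z: no change
3. b -> p, d -> t, g -> k, v -> f, z -> s / _ #: fires at position(s) 10: neflidezof
4. 0 -> e / C _ C: inserts after position(s) 3: nefelidezof
surface: nefelidezof

cell SUR=gu, TOR=mi, MOD=so:
underlying: nef-dep-ga-ov
1. f -> v, k -> g, p -> b, s -> z / V _ V: no change
2. f -> v, p -> b, s -> z, t -> d / _ Z: fires at position(s) 3, 6: nevdebgaov
3. b -> p, d -> t, g -> k, v -> f, z -> s / _ #: fires at position(s) 10: nevdebgaof
4. 0 -> e / C _ C: inserts after position(s) 3, 6: nevedebegaof
surface: nevedebegaof

cell SUR=un, TOR=mi, MOD=zo:
underlying: nef-iv-ga-to
1. f -> v, k -> g, p -> b, s -> z / V _ V: fires at position(s) 3: nevivgato
2. f -> v, p -> b, s -> z, t -> d / _ Z: no change
3. b -> p, d -> t, g -> k, v -> f, z -> s / _ #: no change
4. 0 -> e / C _ C: inserts after position(s) 5: nevivegato
surface: nevivegato

cell SUR=un, TOR=ra, MOD=zo:
underlying: nef-ges-to
1. f -> v, k -> g, p -> b, s -> z / V _ V: no change
2. f -> v, p -> b, s -> z, t -> d / _ Z: fires at position(s) 3: nevgesto
3. b -> p, d -> t, g -> k, v -> f, z -> s / _ #: no change
4. 0 -> e / C _ C: inserts after position(s) 3, 6: nevegeseto
surface: nevegeseto


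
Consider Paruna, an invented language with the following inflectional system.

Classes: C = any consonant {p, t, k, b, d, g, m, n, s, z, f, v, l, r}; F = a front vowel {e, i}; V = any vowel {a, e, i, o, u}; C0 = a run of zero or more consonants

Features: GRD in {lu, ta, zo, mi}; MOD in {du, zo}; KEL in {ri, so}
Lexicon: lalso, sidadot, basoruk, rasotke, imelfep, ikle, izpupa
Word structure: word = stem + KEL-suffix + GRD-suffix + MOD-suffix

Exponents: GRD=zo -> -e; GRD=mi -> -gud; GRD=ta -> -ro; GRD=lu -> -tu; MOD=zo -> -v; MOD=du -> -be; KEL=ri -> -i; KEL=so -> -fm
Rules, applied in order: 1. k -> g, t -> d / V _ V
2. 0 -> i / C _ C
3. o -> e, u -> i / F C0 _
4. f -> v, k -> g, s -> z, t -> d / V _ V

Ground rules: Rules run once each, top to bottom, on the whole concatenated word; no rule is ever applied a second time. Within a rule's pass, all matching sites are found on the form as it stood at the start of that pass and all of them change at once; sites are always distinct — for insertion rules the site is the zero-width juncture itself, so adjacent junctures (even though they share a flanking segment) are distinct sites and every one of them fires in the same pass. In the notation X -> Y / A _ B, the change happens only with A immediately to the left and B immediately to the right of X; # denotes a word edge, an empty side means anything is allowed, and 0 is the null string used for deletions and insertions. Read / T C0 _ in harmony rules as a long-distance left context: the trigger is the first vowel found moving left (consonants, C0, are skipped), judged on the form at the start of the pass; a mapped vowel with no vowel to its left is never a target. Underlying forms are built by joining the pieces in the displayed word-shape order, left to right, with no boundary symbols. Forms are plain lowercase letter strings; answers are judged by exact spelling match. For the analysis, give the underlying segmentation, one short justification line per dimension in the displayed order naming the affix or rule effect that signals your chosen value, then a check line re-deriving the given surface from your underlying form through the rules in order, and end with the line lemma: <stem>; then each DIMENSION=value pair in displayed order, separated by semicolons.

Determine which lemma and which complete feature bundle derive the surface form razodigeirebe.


underlying: rasotke-i-ro-be
GRD=ta - signalled by the affix -ro
MOD=du - signalled by the affix -be
KEL=ri - signalled by the affix -i
check: rasotkeirobe -> rasotkeirobe -> rasotikeirobe -> rasotikeirebe -> razodigeirebe
lemma: rasotke; GRD=ta; MOD=du; KEL=ri


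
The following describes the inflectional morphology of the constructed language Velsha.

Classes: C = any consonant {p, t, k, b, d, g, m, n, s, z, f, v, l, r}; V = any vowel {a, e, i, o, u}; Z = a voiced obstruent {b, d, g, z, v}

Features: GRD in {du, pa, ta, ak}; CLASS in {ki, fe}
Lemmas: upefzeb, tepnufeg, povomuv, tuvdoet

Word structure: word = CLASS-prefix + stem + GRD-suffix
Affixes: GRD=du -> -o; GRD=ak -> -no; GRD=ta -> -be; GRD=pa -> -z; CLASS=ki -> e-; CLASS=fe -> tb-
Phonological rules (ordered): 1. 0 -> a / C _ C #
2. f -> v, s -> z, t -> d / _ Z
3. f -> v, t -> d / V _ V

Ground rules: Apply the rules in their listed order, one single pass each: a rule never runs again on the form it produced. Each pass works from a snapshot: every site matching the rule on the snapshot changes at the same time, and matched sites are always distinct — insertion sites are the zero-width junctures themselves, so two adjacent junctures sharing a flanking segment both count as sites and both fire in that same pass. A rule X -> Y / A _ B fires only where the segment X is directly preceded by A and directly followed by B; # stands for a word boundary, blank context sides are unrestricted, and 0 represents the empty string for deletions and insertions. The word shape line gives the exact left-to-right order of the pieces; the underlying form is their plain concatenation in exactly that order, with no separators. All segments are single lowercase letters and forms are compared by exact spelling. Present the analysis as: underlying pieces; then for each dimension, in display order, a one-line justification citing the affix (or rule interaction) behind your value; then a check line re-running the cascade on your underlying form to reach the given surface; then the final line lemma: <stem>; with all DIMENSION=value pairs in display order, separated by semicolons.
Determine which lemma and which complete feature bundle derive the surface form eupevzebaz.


underlying: e-upefzeb-z
GRD=pa - signalled by the affix -z
CLASS=ki - signalled by the affix e-
check: eupefzebz -> eupefzebaz -> eupevzebaz -> eupevzebaz
lemma: upefzeb; GRD=pa; CLASS=ki


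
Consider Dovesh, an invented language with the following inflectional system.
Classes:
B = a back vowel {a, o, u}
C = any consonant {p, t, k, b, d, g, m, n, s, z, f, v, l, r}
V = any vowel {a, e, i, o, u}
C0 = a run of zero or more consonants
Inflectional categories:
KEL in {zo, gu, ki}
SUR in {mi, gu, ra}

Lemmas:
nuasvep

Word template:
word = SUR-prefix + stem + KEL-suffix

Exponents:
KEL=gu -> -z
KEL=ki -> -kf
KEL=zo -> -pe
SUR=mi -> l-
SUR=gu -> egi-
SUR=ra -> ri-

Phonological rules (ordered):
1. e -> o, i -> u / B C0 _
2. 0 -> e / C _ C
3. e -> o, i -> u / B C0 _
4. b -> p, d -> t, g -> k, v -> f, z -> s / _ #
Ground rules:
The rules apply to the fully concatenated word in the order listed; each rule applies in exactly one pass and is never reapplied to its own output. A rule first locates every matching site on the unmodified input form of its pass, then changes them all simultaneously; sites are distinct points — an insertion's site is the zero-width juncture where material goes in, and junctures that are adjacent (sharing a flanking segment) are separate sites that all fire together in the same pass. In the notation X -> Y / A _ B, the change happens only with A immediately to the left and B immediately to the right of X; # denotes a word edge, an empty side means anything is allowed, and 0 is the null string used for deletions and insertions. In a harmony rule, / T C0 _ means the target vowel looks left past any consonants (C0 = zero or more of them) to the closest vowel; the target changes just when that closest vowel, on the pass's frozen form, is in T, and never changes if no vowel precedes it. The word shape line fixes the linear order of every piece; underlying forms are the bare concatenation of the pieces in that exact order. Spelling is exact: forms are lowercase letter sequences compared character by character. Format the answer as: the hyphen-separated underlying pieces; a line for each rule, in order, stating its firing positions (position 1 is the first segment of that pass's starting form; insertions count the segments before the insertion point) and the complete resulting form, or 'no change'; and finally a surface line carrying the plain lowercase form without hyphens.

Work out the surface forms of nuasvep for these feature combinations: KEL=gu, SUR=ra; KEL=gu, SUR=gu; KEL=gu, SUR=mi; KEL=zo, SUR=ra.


cell KEL=gu, SUR=ra:
underlying: ri-nuasvep-z
1. e -> o, i -> u / B C0 _: fires at position(s) 8: rinuasvopz
2. 0 -> e / C _ C: inserts after position(s) 6, 9: rinuasevopez
3. e -> o, i -> u / B C0 _: fires at position(s) 7, 11: rinuasovopoz
4. b -> p, d -> t, g -> k, v -> f, z -> s / _ #: fires at position(s) 12: rinuasovopos
surface: rinuasovopos

cell KEL=gu, SUR=gu:
underlying: egi-nuasvep-z
1. e -> o, i -> u / B C0 _: fires at position(s) 9: eginuasvopz
2. 0 -> e / C _ C: inserts after position(s) 7, 10: eginuasevopez
3. e -> o, i -> u / B C0 _: fires at position(s) 8, 12: eginuasovopoz
4. b -> p, d -> t, g -> k, v -> f, z -> s / _ #: fires at position(s) 13: eginuasovopos
surface: eginuasovopos

cell KEL=gu, SUR=mi:
underlying: l-nuasvep-z
1. e -> o, i -> u / B C0 _: fires at position(s) 7: lnuasvopz
2. 0 -> e / C _ C: inserts after position(s) 1, 5, 8: lenuasevopez
3. e -> o, i -> u / B C0 _: fires at position(s) 7, 11: lenuasovopoz
4. b -> p, d -> t, g -> k, v -> f, z -> s / _ #: fires at position(s) 12: lenuasovopos
surface: lenuasovopos

cell KEL=zo, SUR=ra:
underlying: ri-nuasvep-pe
1. e -> o, i -> u / B C0 _: fires at position(s) 8: rinuasvoppe
2. 0 -> e / C _ C: inserts after position(s) 6, 9: rinuasevopepe
3. e -> o, i -> u / B C0 _: fires at position(s) 7, 11: rinuasovopope
4. b -> p, d -> t, g -> k, v -> f, z -> s / _ #: no change
surface: rinuasovopope


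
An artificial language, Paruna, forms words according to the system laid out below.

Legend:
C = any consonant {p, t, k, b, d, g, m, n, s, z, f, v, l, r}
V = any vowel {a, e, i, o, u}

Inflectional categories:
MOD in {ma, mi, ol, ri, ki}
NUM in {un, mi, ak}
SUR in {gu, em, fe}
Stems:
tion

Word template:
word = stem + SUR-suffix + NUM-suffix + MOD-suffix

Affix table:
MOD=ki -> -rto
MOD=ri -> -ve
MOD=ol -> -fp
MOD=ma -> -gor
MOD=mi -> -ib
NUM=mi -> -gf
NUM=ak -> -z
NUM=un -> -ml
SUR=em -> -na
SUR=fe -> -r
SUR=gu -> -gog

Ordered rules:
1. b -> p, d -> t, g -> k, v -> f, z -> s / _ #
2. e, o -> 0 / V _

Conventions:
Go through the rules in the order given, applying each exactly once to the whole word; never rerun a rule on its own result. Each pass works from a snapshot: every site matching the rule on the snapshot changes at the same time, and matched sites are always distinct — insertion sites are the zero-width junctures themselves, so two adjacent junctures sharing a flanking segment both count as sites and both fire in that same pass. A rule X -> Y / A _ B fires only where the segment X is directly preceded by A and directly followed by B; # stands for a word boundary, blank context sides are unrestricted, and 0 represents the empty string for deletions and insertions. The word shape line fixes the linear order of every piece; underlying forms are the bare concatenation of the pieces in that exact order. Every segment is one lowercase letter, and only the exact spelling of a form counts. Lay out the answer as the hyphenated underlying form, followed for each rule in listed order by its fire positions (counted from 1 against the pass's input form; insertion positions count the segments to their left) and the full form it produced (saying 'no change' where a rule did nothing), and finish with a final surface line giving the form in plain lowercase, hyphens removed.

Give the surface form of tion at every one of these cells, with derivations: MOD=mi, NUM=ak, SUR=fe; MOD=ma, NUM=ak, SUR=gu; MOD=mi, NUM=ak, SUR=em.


cell MOD=mi, NUM=ak, SUR=fe:
underlying: tion-r-z-ib
1. b -> p, d -> t, g -> k, v -> f, z -> s / _ #: fires at position(s) 8: tionrzip
2. e, o -> 0 / V _: fires at position(s) 3: tinrzip
surface: tinrzip

cell MOD=ma, NUM=ak, SUR=gu:
underlying: tion-gog-z-gor
1. b -> p, d -> t, g -> k, v -> f, z -> s / _ #: no change
2. e, o -> 0 / V _: fires at position(s) 3: tingogzgor
surface: tingogzgor

cell MOD=mi, NUM=ak, SUR=em:
underlying: tion-na-z-ib
1. b -> p, d -> t, g -> k, v -> f, z -> s / _ #: fires at position(s) 9: tionnazip
2. e, o -> 0 / V _: fires at position(s) 3: tinnazip
surface: tinnazip
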